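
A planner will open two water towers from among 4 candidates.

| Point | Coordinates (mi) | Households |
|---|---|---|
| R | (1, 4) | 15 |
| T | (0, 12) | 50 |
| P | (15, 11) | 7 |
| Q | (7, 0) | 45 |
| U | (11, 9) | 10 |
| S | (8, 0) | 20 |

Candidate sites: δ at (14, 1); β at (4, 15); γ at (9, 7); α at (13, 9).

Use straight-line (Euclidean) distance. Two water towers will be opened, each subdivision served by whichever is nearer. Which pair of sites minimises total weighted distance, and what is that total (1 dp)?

{β, γ}, total 925.9

Evaluate every pair (each demand assigned to the nearer of the two):
  {β, γ}: total = 925.9
  {δ, β}: total = 1016.7
  {γ, α}: total = 1151.8
  {β, α}: total = 1153.5
  {δ, γ}: total = 1161.6
  {δ, α}: total = 1341.7
Best pair: {β, γ} with total 925.9.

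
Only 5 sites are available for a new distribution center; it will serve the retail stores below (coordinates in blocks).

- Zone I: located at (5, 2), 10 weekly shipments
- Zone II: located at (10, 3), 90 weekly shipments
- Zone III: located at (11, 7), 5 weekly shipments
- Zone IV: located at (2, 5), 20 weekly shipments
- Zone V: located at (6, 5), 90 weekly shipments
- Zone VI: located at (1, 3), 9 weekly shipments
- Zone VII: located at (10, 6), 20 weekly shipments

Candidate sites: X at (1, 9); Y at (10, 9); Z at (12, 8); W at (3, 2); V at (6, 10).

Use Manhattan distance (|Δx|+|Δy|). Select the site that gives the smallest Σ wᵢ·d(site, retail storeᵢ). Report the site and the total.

Total weighted distance at each candidate:
  X (1, 9): total = 2724
  Y (10, 9): total = 1830
  Z (12, 8): total = 2064
  W (3, 2): total = 1672
  V (6, 10): total = 2018
Minimum is at W with total 1672 blocks.

W, total 1672 blocks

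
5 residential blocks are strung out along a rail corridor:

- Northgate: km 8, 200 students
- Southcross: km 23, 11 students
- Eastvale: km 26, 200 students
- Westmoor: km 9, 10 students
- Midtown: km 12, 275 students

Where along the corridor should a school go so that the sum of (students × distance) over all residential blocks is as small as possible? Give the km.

x = 12

For a sum of weighted absolute distances on a line, the optimum is the weighted median (not the mean). Total weight W = 696; half-weight = 348.
Sort by position and accumulate weight:
  km 8 (Northgate, w=200) → cum 200
  km 9 (Westmoor, w=10) → cum 210
  km 12 (Midtown, w=275) → cum 485  ≥ 348 → median here
  km 23 (Southcross, w=11) → cum 496
  km 26 (Eastvale, w=200) → cum 696
Optimal location: km 12.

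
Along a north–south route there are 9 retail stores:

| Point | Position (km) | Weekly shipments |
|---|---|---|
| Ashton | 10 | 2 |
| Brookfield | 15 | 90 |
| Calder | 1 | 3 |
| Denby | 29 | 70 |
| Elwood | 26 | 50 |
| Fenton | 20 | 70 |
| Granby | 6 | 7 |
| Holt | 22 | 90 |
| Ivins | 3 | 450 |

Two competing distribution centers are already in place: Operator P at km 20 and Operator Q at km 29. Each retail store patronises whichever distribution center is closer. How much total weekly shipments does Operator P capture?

The indifferent point is the midpoint (20+29)/2 = 24.5; retail stores left of it (closer to Operator P at 20) go to Operator P, those right go to Operator Q.
  Calder at 1 (w=3) → Operator P
  Ivins at 3 (w=450) → Operator P
  Granby at 6 (w=7) → Operator P
  Ashton at 10 (w=2) → Operator P
  Brookfield at 15 (w=90) → Operator P
  Fenton at 20 (w=70) → Operator P
  Holt at 22 (w=90) → Operator P
  Elwood at 26 (w=50) → Operator Q
  Denby at 29 (w=70) → Operator Q
Operator P captures 712; Operator Q captures 120.

712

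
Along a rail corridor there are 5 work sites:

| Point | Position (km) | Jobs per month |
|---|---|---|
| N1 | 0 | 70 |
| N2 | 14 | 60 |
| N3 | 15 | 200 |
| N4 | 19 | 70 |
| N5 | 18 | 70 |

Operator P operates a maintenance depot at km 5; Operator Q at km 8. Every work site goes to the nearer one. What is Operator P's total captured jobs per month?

The indifferent point is the midpoint (5+8)/2 = 6.5; work sites left of it (closer to Operator P at 5) go to Operator P, those right go to Operator Q.
  N1 at 0 (w=70) → Operator P
  N2 at 14 (w=60) → Operator Q
  N3 at 15 (w=200) → Operator Q
  N5 at 18 (w=70) → Operator Q
  N4 at 19 (w=70) → Operator Q
Operator P captures 70; Operator Q captures 400.

70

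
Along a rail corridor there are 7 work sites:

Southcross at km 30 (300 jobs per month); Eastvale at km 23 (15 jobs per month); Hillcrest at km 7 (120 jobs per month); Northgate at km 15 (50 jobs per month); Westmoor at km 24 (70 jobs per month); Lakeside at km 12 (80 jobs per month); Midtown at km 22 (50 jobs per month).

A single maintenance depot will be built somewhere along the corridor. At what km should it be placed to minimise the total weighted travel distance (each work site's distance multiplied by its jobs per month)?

For a sum of weighted absolute distances on a line, the optimum is the weighted median (not the mean). Total weight W = 685; half-weight = 342.5.
Sort by position and accumulate weight:
  km 7 (Hillcrest, w=120) → cum 120
  km 12 (Lakeside, w=80) → cum 200
  km 15 (Northgate, w=50) → cum 250
  km 22 (Midtown, w=50) → cum 300
  km 23 (Eastvale, w=15) → cum 315
  km 24 (Westmoor, w=70) → cum 385  ≥ 342.5 → median here
  km 30 (Southcross, w=300) → cum 685
Optimal location: km 24.

x = 24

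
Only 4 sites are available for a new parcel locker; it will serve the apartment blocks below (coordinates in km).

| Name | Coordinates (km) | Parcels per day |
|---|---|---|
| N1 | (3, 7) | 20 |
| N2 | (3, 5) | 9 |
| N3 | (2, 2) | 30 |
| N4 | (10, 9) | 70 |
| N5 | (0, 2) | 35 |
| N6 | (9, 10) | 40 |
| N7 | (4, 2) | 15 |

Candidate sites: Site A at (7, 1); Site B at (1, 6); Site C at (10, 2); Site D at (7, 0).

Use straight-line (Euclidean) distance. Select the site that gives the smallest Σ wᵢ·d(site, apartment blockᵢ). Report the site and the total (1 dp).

Total weighted distance at each candidate:
  Site A (7, 1): total = 1609.9
  Site B (1, 6): total = 1429.7
  Site C (10, 2): total = 1733.1
  Site D (7, 0): total = 1761.3
Minimum is at Site B with total 1429.7 km.

Site B, total 1429.7 km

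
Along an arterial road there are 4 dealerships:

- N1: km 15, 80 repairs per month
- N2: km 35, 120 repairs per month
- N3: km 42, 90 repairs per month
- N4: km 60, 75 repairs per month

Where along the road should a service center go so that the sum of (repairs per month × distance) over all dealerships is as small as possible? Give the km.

For a sum of weighted absolute distances on a line, the optimum is the weighted median (not the mean). Total weight W = 365; half-weight = 182.5.
Sort by position and accumulate weight:
  km 15 (N1, w=80) → cum 80
  km 35 (N2, w=120) → cum 200  ≥ 182.5 → median here
  km 42 (N3, w=90) → cum 290
  km 60 (N4, w=75) → cum 365
Optimal location: km 35.

x = 35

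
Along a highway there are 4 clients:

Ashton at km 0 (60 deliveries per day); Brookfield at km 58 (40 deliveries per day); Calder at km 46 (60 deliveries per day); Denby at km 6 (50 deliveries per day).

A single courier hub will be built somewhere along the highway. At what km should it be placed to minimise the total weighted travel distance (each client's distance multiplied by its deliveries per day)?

x = 6

For a sum of weighted absolute distances on a line, the optimum is the weighted median (not the mean). Total weight W = 210; half-weight = 105.
Sort by position and accumulate weight:
  km 0 (Ashton, w=60) → cum 60
  km 6 (Denby, w=50) → cum 110  ≥ 105 → median here
  km 46 (Calder, w=60) → cum 170
  km 58 (Brookfield, w=40) → cum 210
Optimal location: km 6.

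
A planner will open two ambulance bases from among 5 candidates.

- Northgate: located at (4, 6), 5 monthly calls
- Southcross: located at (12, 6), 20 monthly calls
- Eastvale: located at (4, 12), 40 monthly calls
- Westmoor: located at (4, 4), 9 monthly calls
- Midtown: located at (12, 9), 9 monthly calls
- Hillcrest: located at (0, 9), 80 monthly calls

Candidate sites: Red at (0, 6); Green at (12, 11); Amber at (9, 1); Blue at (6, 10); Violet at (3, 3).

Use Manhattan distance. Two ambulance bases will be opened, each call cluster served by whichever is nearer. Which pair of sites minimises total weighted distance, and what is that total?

Evaluate every pair (each demand assigned to the nearer of the two):
  {Red, Blue}: total = 737
  {Red, Green}: total = 792
  {Green, Blue}: total = 940
  {Red, Amber}: total = 973
  {Blue, Violet}: total = 1021
  {Amber, Blue}: total = 1045
  {Red, Violet}: total = 1053
  {Green, Violet}: total = 1236
  {Amber, Violet}: total = 1417
  {Green, Amber}: total = 1720
Best pair: {Red, Blue} with total 737.

{Red, Blue}, total 737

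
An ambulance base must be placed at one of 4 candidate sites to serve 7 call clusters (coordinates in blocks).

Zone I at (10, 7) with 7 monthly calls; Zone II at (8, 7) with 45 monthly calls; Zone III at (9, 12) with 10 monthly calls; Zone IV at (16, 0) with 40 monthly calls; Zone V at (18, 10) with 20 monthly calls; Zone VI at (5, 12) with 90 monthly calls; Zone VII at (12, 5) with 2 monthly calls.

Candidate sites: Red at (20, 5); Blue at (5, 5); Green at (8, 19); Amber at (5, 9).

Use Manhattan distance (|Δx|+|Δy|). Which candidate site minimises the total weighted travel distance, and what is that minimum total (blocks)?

Total weighted distance at each candidate:
  Red (20, 5): total = 3390
  Blue (5, 5): total = 2028
  Green (8, 19): total = 3114
  Amber (5, 9): total = 1716
Minimum is at Amber with total 1716 blocks.

Amber, total 1716 blocks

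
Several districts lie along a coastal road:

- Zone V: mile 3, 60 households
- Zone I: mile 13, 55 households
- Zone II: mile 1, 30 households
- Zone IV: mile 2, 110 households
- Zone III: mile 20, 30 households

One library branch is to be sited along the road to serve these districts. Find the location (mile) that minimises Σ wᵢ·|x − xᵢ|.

For a sum of weighted absolute distances on a line, the optimum is the weighted median (not the mean). Total weight W = 285; half-weight = 142.5.
Sort by position and accumulate weight:
  mile 1 (Zone II, w=30) → cum 30
  mile 2 (Zone IV, w=110) → cum 140
  mile 3 (Zone V, w=60) → cum 200  ≥ 142.5 → median here
  mile 13 (Zone I, w=55) → cum 255
  mile 20 (Zone III, w=30) → cum 285
Optimal location: mile 3.

x = 3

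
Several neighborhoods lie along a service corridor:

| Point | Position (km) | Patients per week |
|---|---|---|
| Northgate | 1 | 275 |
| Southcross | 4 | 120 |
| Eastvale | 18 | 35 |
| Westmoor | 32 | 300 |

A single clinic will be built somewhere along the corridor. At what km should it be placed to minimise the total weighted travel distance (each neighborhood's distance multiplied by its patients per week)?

For a sum of weighted absolute distances on a line, the optimum is the weighted median (not the mean). Total weight W = 730; half-weight = 365.
Sort by position and accumulate weight:
  km 1 (Northgate, w=275) → cum 275
  km 4 (Southcross, w=120) → cum 395  ≥ 365 → median here
  km 18 (Eastvale, w=35) → cum 430
  km 32 (Westmoor, w=300) → cum 730
Optimal location: km 4.

x = 4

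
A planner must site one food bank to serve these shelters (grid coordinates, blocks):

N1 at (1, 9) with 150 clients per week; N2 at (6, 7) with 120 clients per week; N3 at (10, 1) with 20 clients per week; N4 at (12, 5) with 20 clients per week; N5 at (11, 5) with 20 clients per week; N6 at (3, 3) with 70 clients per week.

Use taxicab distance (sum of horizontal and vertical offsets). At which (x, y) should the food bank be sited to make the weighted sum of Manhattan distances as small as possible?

Manhattan distance separates: Σwᵢ(|x−xᵢ|+|y−yᵢ|) = Σwᵢ|x−xᵢ| + Σwᵢ|y−yᵢ|, so x and y are optimised independently as 1-D weighted medians.
Total weight W = 400; half = 200.
x-coordinate, sorted with cumulative weight:
  x=1 (N1, w=150) cum 150
  x=3 (N6, w=70) cum 220  ← median
  x=6 (N2, w=120) cum 340
  x=10 (N3, w=20) cum 360
  x=11 (N5, w=20) cum 380
  x=12 (N4, w=20) cum 400
⇒ x* = 3
y-coordinate, sorted with cumulative weight:
  y=1 (N3, w=20) cum 20
  y=3 (N6, w=70) cum 90
  y=5 (N4, w=20) cum 110
  y=5 (N5, w=20) cum 130
  y=7 (N2, w=120) cum 250  ← median
  y=9 (N1, w=150) cum 400
⇒ y* = 7

(3, 7)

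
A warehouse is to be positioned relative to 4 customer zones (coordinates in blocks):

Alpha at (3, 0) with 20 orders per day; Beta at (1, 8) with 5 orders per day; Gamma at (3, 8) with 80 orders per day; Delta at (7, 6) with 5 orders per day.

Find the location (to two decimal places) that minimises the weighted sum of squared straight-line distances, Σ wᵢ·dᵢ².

(3.09, 6.45)

The minimiser of Σwᵢ‖p−pᵢ‖² is the weighted centroid p* = (Σwᵢpᵢ)/(Σwᵢ).
Σwᵢ = 110.
Σwᵢxᵢ = 20·3 + 5·1 + 80·3 + 5·7 = 340.
Σwᵢyᵢ = 20·0 + 5·8 + 80·8 + 5·6 = 710.
x* = 340/110 = 3.09, y* = 710/110 = 6.45.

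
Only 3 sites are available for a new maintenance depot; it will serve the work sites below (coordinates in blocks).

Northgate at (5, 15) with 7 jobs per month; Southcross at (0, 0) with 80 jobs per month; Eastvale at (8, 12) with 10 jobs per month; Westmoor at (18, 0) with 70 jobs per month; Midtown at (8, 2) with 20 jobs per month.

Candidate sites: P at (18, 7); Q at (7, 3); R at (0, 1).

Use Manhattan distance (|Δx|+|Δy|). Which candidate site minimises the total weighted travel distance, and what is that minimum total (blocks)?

R, total 1913 blocks

Total weighted distance at each candidate:
  P (18, 7): total = 3087
  Q (7, 3): total = 2018
  R (0, 1): total = 1913
Minimum is at R with total 1913 blocks.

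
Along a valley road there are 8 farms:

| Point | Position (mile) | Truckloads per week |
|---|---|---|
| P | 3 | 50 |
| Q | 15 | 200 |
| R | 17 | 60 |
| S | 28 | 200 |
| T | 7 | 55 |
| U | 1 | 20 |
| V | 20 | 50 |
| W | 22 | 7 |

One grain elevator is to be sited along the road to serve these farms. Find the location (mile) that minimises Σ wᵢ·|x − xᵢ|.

For a sum of weighted absolute distances on a line, the optimum is the weighted median (not the mean). Total weight W = 642; half-weight = 321.
Sort by position and accumulate weight:
  mile 1 (U, w=20) → cum 20
  mile 3 (P, w=50) → cum 70
  mile 7 (T, w=55) → cum 125
  mile 15 (Q, w=200) → cum 325  ≥ 321 → median here
  mile 17 (R, w=60) → cum 385
  mile 20 (V, w=50) → cum 435
  mile 22 (W, w=7) → cum 442
  mile 28 (S, w=200) → cum 642
Optimal location: mile 15.

x = 15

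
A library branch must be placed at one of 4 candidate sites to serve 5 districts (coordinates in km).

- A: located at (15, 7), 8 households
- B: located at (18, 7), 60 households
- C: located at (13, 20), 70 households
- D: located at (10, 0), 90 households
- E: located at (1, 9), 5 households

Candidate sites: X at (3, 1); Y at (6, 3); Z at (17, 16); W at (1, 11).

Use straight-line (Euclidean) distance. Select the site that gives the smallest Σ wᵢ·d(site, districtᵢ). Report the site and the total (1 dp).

Total weighted distance at each candidate:
  X (3, 1): total = 3257.3
  Y (6, 3): total = 2613.7
  Z (17, 16): total = 2672.2
  W (1, 11): total = 3503.5
Minimum is at Y with total 2613.7 km.

Y, total 2613.7 km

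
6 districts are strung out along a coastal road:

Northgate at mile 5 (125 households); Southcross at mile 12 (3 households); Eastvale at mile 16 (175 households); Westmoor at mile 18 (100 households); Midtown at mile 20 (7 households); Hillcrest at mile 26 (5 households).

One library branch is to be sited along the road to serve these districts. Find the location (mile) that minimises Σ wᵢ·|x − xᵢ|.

x = 16

For a sum of weighted absolute distances on a line, the optimum is the weighted median (not the mean). Total weight W = 415; half-weight = 207.5.
Sort by position and accumulate weight:
  mile 5 (Northgate, w=125) → cum 125
  mile 12 (Southcross, w=3) → cum 128
  mile 16 (Eastvale, w=175) → cum 303  ≥ 207.5 → median here
  mile 18 (Westmoor, w=100) → cum 403
  mile 20 (Midtown, w=7) → cum 410
  mile 26 (Hillcrest, w=5) → cum 415
Optimal location: mile 16.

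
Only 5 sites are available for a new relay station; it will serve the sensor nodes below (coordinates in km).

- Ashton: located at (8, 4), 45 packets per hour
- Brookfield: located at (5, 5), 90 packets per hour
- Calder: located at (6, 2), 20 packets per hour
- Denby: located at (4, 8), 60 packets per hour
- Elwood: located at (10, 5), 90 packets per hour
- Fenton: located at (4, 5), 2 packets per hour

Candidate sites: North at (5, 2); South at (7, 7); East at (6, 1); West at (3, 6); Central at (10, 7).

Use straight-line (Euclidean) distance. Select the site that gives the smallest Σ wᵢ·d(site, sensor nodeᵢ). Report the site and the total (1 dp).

Total weighted distance at each candidate:
  North (5, 2): total = 1348.3
  South (7, 7): total = 1020.3
  East (6, 1): total = 1508.2
  West (3, 6): total = 1317.0
  Central (10, 7): total = 1332.6
Minimum is at South with total 1020.3 km.

South, total 1020.3 km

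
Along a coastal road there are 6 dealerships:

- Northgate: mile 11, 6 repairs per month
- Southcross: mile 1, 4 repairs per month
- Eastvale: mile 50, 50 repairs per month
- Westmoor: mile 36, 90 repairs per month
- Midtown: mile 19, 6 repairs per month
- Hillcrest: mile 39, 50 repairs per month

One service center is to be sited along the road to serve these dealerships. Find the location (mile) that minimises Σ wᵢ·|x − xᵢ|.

x = 36

For a sum of weighted absolute distances on a line, the optimum is the weighted median (not the mean). Total weight W = 206; half-weight = 103.
Sort by position and accumulate weight:
  mile 1 (Southcross, w=4) → cum 4
  mile 11 (Northgate, w=6) → cum 10
  mile 19 (Midtown, w=6) → cum 16
  mile 36 (Westmoor, w=90) → cum 106  ≥ 103 → median here
  mile 39 (Hillcrest, w=50) → cum 156
  mile 50 (Eastvale, w=50) → cum 206
Optimal location: mile 36.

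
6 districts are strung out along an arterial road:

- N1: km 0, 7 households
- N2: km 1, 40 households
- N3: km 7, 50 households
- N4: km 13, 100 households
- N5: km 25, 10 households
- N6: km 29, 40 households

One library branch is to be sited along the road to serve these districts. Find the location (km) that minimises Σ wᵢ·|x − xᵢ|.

x = 13

For a sum of weighted absolute distances on a line, the optimum is the weighted median (not the mean). Total weight W = 247; half-weight = 123.5.
Sort by position and accumulate weight:
  km 0 (N1, w=7) → cum 7
  km 1 (N2, w=40) → cum 47
  km 7 (N3, w=50) → cum 97
  km 13 (N4, w=100) → cum 197  ≥ 123.5 → median here
  km 25 (N5, w=10) → cum 207
  km 29 (N6, w=40) → cum 247
Optimal location: km 13.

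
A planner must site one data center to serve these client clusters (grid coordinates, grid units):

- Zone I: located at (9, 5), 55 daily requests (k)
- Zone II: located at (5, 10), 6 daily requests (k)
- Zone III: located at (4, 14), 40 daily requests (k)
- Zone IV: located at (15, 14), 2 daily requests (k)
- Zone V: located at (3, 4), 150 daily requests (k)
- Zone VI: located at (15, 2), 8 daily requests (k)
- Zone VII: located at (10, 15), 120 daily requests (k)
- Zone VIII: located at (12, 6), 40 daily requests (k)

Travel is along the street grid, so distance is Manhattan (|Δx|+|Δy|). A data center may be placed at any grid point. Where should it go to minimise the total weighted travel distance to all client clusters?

Manhattan distance separates: Σwᵢ(|x−xᵢ|+|y−yᵢ|) = Σwᵢ|x−xᵢ| + Σwᵢ|y−yᵢ|, so x and y are optimised independently as 1-D weighted medians.
Total weight W = 421; half = 210.5.
x-coordinate, sorted with cumulative weight:
  x=3 (Zone V, w=150) cum 150
  x=4 (Zone III, w=40) cum 190
  x=5 (Zone II, w=6) cum 196
  x=9 (Zone I, w=55) cum 251  ← median
  x=10 (Zone VII, w=120) cum 371
  x=12 (Zone VIII, w=40) cum 411
  x=15 (Zone IV, w=2) cum 413
  x=15 (Zone VI, w=8) cum 421
⇒ x* = 9
y-coordinate, sorted with cumulative weight:
  y=2 (Zone VI, w=8) cum 8
  y=4 (Zone V, w=150) cum 158
  y=5 (Zone I, w=55) cum 213  ← median
  y=6 (Zone VIII, w=40) cum 253
  y=10 (Zone II, w=6) cum 259
  y=14 (Zone III, w=40) cum 299
  y=14 (Zone IV, w=2) cum 301
  y=15 (Zone VII, w=120) cum 421
⇒ y* = 5

(9, 5)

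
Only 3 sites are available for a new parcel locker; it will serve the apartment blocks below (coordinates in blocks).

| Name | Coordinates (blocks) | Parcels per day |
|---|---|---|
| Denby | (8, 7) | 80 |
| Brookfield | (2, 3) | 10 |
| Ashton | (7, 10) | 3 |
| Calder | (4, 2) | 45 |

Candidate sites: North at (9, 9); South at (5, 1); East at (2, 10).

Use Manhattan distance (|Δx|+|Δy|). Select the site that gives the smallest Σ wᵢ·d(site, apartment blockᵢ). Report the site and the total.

Total weighted distance at each candidate:
  North (9, 9): total = 919
  South (5, 1): total = 893
  East (2, 10): total = 1255
Minimum is at South with total 893 blocks.

South, total 893 blocks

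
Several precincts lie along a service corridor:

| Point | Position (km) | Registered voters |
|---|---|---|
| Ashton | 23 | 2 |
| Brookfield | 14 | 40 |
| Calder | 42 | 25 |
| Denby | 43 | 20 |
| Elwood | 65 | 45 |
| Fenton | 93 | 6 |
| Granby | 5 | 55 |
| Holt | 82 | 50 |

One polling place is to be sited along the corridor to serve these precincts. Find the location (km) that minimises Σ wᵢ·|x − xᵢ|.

x = 42

For a sum of weighted absolute distances on a line, the optimum is the weighted median (not the mean). Total weight W = 243; half-weight = 121.5.
Sort by position and accumulate weight:
  km 5 (Granby, w=55) → cum 55
  km 14 (Brookfield, w=40) → cum 95
  km 23 (Ashton, w=2) → cum 97
  km 42 (Calder, w=25) → cum 122  ≥ 121.5 → median here
  km 43 (Denby, w=20) → cum 142
  km 65 (Elwood, w=45) → cum 187
  km 82 (Holt, w=50) → cum 237
  km 93 (Fenton, w=6) → cum 243
Optimal location: km 42.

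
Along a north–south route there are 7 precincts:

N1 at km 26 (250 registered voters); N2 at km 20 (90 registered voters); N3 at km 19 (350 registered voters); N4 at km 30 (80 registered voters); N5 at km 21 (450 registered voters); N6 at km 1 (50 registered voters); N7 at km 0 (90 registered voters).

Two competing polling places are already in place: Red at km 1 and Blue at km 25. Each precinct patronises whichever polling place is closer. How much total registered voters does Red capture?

The indifferent point is the midpoint (1+25)/2 = 13; precincts left of it (closer to Red at 1) go to Red, those right go to Blue.
  N7 at 0 (w=90) → Red
  N6 at 1 (w=50) → Red
  N3 at 19 (w=350) → Blue
  N2 at 20 (w=90) → Blue
  N5 at 21 (w=450) → Blue
  N1 at 26 (w=250) → Blue
  N4 at 30 (w=80) → Blue
Red captures 140; Blue captures 1220.

140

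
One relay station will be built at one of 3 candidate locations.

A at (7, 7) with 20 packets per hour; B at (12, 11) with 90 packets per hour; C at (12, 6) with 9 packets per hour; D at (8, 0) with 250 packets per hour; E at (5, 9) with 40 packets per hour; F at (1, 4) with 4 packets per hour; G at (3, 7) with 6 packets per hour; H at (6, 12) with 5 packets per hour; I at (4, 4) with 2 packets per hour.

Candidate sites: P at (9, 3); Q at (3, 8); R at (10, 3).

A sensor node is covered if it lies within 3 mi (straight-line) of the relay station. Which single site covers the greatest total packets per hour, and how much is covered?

Coverage radius r = 3 mi; a point is covered iff (Δx)²+(Δy)² ≤ 3² = 9.
  P (9, 3): covers {none} → 0
  Q (3, 8): covers {E, G} → 46
  R (10, 3): covers {none} → 0
Maximum coverage at Q: 46 packets per hour.

Q, covering 46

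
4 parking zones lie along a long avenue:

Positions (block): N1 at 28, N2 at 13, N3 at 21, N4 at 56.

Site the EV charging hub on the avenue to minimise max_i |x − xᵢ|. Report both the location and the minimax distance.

The 1-center on a line is the midpoint of the two extreme points: leftmost at 13, rightmost at 56.
Optimal location = (13 + 56)/2 = 34.5; maximum distance = (56 − 13)/2 = 21.5.

location 34.5, max distance 21.5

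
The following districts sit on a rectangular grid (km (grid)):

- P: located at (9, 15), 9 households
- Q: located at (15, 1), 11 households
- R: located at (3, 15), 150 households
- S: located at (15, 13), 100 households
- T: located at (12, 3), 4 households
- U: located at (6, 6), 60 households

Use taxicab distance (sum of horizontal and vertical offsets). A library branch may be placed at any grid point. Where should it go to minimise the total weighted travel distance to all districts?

(6, 13)

Manhattan distance separates: Σwᵢ(|x−xᵢ|+|y−yᵢ|) = Σwᵢ|x−xᵢ| + Σwᵢ|y−yᵢ|, so x and y are optimised independently as 1-D weighted medians.
Total weight W = 334; half = 167.
x-coordinate, sorted with cumulative weight:
  x=3 (R, w=150) cum 150
  x=6 (U, w=60) cum 210  ← median
  x=9 (P, w=9) cum 219
  x=12 (T, w=4) cum 223
  x=15 (Q, w=11) cum 234
  x=15 (S, w=100) cum 334
⇒ x* = 6
y-coordinate, sorted with cumulative weight:
  y=1 (Q, w=11) cum 11
  y=3 (T, w=4) cum 15
  y=6 (U, w=60) cum 75
  y=13 (S, w=100) cum 175  ← median
  y=15 (P, w=9) cum 184
  y=15 (R, w=150) cum 334
⇒ y* = 13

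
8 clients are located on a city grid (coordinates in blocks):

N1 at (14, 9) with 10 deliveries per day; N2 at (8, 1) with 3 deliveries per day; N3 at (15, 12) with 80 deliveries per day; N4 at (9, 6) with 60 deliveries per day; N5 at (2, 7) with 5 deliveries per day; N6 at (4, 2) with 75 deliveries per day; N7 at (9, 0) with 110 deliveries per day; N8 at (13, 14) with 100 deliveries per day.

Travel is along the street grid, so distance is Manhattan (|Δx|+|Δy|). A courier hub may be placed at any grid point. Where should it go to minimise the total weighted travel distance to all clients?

(9, 6)

Manhattan distance separates: Σwᵢ(|x−xᵢ|+|y−yᵢ|) = Σwᵢ|x−xᵢ| + Σwᵢ|y−yᵢ|, so x and y are optimised independently as 1-D weighted medians.
Total weight W = 443; half = 221.5.
x-coordinate, sorted with cumulative weight:
  x=2 (N5, w=5) cum 5
  x=4 (N6, w=75) cum 80
  x=8 (N2, w=3) cum 83
  x=9 (N4, w=60) cum 143
  x=9 (N7, w=110) cum 253  ← median
  x=13 (N8, w=100) cum 353
  x=14 (N1, w=10) cum 363
  x=15 (N3, w=80) cum 443
⇒ x* = 9
y-coordinate, sorted with cumulative weight:
  y=0 (N7, w=110) cum 110
  y=1 (N2, w=3) cum 113
  y=2 (N6, w=75) cum 188
  y=6 (N4, w=60) cum 248  ← median
  y=7 (N5, w=5) cum 253
  y=9 (N1, w=10) cum 263
  y=12 (N3, w=80) cum 343
  y=14 (N8, w=100) cum 443
⇒ y* = 6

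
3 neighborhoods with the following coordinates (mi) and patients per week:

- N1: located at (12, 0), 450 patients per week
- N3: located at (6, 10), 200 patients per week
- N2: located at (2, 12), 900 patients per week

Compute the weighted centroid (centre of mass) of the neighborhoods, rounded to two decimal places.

The minimiser of Σwᵢ‖p−pᵢ‖² is the weighted centroid p* = (Σwᵢpᵢ)/(Σwᵢ).
Σwᵢ = 1550.
Σwᵢxᵢ = 450·12 + 200·6 + 900·2 = 8400.
Σwᵢyᵢ = 450·0 + 200·10 + 900·12 = 12800.
x* = 8400/1550 = 5.42, y* = 12800/1550 = 8.26.

(5.42, 8.26)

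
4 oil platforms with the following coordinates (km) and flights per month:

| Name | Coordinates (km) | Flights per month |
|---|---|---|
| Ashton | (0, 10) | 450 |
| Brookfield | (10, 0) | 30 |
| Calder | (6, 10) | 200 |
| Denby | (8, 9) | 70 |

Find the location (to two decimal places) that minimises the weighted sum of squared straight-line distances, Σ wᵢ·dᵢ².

The minimiser of Σwᵢ‖p−pᵢ‖² is the weighted centroid p* = (Σwᵢpᵢ)/(Σwᵢ).
Σwᵢ = 750.
Σwᵢxᵢ = 450·0 + 30·10 + 200·6 + 70·8 = 2060.
Σwᵢyᵢ = 450·10 + 30·0 + 200·10 + 70·9 = 7130.
x* = 2060/750 = 2.75, y* = 7130/750 = 9.51.

(2.75, 9.51)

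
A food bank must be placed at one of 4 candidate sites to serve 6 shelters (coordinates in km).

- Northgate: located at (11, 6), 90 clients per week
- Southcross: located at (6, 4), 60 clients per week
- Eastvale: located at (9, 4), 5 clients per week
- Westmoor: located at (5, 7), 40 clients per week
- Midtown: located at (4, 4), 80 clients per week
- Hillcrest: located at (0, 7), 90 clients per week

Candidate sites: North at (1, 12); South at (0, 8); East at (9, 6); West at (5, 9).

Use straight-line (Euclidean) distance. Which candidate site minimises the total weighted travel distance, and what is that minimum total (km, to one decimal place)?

Total weighted distance at each candidate:
  North (1, 12): total = 3070.7
  South (0, 8): total = 2234.7
  East (9, 6): total = 1817.1
  West (5, 9): total = 1914.3
Minimum is at East with total 1817.1 km.

East, total 1817.1 km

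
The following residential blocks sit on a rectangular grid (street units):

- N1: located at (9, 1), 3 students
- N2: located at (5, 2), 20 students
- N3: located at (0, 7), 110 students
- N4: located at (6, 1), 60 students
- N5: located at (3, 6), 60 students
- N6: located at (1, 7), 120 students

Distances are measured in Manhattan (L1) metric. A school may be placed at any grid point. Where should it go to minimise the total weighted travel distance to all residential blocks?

(1, 7)

Manhattan distance separates: Σwᵢ(|x−xᵢ|+|y−yᵢ|) = Σwᵢ|x−xᵢ| + Σwᵢ|y−yᵢ|, so x and y are optimised independently as 1-D weighted medians.
Total weight W = 373; half = 186.5.
x-coordinate, sorted with cumulative weight:
  x=0 (N3, w=110) cum 110
  x=1 (N6, w=120) cum 230  ← median
  x=3 (N5, w=60) cum 290
  x=5 (N2, w=20) cum 310
  x=6 (N4, w=60) cum 370
  x=9 (N1, w=3) cum 373
⇒ x* = 1
y-coordinate, sorted with cumulative weight:
  y=1 (N1, w=3) cum 3
  y=1 (N4, w=60) cum 63
  y=2 (N2, w=20) cum 83
  y=6 (N5, w=60) cum 143
  y=7 (N3, w=110) cum 253  ← median
  y=7 (N6, w=120) cum 373
⇒ y* = 7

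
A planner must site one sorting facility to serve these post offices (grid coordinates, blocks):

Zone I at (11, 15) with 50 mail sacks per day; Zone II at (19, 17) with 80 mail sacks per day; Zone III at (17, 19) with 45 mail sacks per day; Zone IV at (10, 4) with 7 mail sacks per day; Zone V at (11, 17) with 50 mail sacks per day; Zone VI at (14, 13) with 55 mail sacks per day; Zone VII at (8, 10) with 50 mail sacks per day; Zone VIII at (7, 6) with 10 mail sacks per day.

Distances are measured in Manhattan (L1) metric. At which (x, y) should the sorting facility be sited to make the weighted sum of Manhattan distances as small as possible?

Manhattan distance separates: Σwᵢ(|x−xᵢ|+|y−yᵢ|) = Σwᵢ|x−xᵢ| + Σwᵢ|y−yᵢ|, so x and y are optimised independently as 1-D weighted medians.
Total weight W = 347; half = 173.5.
x-coordinate, sorted with cumulative weight:
  x=7 (Zone VIII, w=10) cum 10
  x=8 (Zone VII, w=50) cum 60
  x=10 (Zone IV, w=7) cum 67
  x=11 (Zone I, w=50) cum 117
  x=11 (Zone V, w=50) cum 167
  x=14 (Zone VI, w=55) cum 222  ← median
  x=17 (Zone III, w=45) cum 267
  x=19 (Zone II, w=80) cum 347
⇒ x* = 14
y-coordinate, sorted with cumulative weight:
  y=4 (Zone IV, w=7) cum 7
  y=6 (Zone VIII, w=10) cum 17
  y=10 (Zone VII, w=50) cum 67
  y=13 (Zone VI, w=55) cum 122
  y=15 (Zone I, w=50) cum 172
  y=17 (Zone II, w=80) cum 252  ← median
  y=17 (Zone V, w=50) cum 302
  y=19 (Zone III, w=45) cum 347
⇒ y* = 17

(14, 17)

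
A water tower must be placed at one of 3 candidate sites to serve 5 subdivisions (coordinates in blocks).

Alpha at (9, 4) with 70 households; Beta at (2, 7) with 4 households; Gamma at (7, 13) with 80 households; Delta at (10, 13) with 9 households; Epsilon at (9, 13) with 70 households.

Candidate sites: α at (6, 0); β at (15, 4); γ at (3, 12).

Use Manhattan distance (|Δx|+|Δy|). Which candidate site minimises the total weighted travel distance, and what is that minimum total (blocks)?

Total weighted distance at each candidate:
  α (6, 0): total = 2927
  β (15, 4): total = 3020
  γ (3, 12): total = 1966
Minimum is at γ with total 1966 blocks.

γ, total 1966 blocks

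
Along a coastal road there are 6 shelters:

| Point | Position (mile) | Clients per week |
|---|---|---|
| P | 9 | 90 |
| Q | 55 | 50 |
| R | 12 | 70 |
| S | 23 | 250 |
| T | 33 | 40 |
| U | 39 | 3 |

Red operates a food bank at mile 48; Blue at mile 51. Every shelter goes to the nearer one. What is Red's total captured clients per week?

453

The indifferent point is the midpoint (48+51)/2 = 49.5; shelters left of it (closer to Red at 48) go to Red, those right go to Blue.
  P at 9 (w=90) → Red
  R at 12 (w=70) → Red
  S at 23 (w=250) → Red
  T at 33 (w=40) → Red
  U at 39 (w=3) → Red
  Q at 55 (w=50) → Blue
Red captures 453; Blue captures 50.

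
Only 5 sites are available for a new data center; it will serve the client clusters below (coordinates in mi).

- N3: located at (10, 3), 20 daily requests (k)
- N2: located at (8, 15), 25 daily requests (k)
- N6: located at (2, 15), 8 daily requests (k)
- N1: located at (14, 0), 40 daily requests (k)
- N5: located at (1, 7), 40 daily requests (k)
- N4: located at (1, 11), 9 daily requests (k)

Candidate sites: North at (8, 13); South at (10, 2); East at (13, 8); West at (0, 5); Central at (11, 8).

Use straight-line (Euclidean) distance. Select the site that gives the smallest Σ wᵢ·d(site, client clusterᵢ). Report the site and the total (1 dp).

South, total 1176.2 mi

Total weighted distance at each candidate:
  North (8, 13): total = 1311.6
  South (10, 2): total = 1176.2
  East (13, 8): total = 1351.5
  West (0, 5): total = 1344.5
  Central (11, 8): total = 1221.3
Minimum is at South with total 1176.2 mi.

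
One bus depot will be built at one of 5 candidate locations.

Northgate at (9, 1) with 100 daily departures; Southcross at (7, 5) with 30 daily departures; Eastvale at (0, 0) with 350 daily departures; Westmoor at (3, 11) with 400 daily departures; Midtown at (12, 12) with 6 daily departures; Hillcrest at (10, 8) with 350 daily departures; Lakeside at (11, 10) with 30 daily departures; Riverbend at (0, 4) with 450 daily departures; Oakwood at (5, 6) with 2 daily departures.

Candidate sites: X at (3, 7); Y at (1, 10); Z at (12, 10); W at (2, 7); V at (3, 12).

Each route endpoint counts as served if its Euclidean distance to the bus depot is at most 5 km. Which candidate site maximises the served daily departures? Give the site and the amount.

X, covering 882

Coverage radius r = 5 km; a point is covered iff (Δx)²+(Δy)² ≤ 5² = 25.
  X (3, 7): covers {Southcross, Westmoor, Riverbend, Oakwood} → 882
  Y (1, 10): covers {Westmoor} → 400
  Z (12, 10): covers {Midtown, Hillcrest, Lakeside} → 386
  W (2, 7): covers {Westmoor, Riverbend, Oakwood} → 852
  V (3, 12): covers {Westmoor} → 400
Maximum coverage at X: 882 daily departures.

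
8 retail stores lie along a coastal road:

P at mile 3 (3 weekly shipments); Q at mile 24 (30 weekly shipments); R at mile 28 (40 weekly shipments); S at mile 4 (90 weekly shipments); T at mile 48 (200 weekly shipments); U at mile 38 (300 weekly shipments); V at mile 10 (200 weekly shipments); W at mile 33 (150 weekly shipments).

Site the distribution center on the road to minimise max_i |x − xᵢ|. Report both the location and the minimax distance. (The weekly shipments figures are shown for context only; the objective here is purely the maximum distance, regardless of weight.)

location 25.5, max distance 22.5

The 1-center on a line is the midpoint of the two extreme points: leftmost at 3, rightmost at 48.
Optimal location = (3 + 48)/2 = 25.5; maximum distance = (48 − 3)/2 = 22.5.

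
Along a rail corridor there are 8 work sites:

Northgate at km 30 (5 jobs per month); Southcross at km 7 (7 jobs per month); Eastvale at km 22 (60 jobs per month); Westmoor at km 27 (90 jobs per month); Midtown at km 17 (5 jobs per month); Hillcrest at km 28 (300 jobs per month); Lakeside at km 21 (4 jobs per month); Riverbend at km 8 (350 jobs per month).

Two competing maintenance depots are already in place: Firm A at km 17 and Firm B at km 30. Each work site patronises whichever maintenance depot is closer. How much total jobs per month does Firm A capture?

The indifferent point is the midpoint (17+30)/2 = 23.5; work sites left of it (closer to Firm A at 17) go to Firm A, those right go to Firm B.
  Southcross at 7 (w=7) → Firm A
  Riverbend at 8 (w=350) → Firm A
  Midtown at 17 (w=5) → Firm A
  Lakeside at 21 (w=4) → Firm A
  Eastvale at 22 (w=60) → Firm A
  Westmoor at 27 (w=90) → Firm B
  Hillcrest at 28 (w=300) → Firm B
  Northgate at 30 (w=5) → Firm B
Firm A captures 426; Firm B captures 395.

426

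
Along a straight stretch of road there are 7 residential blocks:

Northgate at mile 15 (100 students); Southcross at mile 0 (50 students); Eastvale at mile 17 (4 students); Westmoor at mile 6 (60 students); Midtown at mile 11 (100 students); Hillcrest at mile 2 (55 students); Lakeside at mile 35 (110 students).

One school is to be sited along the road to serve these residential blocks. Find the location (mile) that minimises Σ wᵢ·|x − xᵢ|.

x = 11

For a sum of weighted absolute distances on a line, the optimum is the weighted median (not the mean). Total weight W = 479; half-weight = 239.5.
Sort by position and accumulate weight:
  mile 0 (Southcross, w=50) → cum 50
  mile 2 (Hillcrest, w=55) → cum 105
  mile 6 (Westmoor, w=60) → cum 165
  mile 11 (Midtown, w=100) → cum 265  ≥ 239.5 → median here
  mile 15 (Northgate, w=100) → cum 365
  mile 17 (Eastvale, w=4) → cum 369
  mile 35 (Lakeside, w=110) → cum 479
Optimal location: mile 11.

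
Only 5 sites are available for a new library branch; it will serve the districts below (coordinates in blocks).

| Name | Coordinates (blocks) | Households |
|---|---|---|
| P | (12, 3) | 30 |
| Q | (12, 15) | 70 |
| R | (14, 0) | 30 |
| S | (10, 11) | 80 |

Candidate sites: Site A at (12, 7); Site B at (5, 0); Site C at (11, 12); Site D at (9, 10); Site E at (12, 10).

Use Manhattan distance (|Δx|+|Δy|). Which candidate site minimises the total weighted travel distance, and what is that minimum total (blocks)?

Total weighted distance at each candidate:
  Site A (12, 7): total = 1430
  Site B (5, 0): total = 3390
  Site C (11, 12): total = 1190
  Site D (9, 10): total = 1470
  Site E (12, 10): total = 1160
Minimum is at Site E with total 1160 blocks.

Site E, total 1160 blocks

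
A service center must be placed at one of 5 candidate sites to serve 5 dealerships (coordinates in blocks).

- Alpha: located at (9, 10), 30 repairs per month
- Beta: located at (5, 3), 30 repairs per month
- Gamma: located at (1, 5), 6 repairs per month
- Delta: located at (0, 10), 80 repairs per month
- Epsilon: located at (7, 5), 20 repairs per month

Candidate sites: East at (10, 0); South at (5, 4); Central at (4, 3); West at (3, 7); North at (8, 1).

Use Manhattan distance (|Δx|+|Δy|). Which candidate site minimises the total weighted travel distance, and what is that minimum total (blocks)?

West, total 1074 blocks

Total weighted distance at each candidate:
  East (10, 0): total = 2414
  South (5, 4): total = 1300
  Central (4, 3): total = 1400
  West (3, 7): total = 1074
  North (8, 1): total = 1976
Minimum is at West with total 1074 blocks.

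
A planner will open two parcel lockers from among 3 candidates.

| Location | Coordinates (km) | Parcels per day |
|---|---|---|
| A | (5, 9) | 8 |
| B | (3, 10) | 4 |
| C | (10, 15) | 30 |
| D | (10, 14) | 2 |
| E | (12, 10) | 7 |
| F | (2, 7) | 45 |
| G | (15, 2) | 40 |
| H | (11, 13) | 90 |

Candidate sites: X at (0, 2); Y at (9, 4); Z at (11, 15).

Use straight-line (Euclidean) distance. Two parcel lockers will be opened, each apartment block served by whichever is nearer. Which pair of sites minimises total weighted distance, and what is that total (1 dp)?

Evaluate every pair (each demand assigned to the nearer of the two):
  {Y, Z}: total = 929.4
  {X, Z}: total = 1137.0
  {X, Y}: total = 1808.7
Best pair: {Y, Z} with total 929.4.

{Y, Z}, total 929.4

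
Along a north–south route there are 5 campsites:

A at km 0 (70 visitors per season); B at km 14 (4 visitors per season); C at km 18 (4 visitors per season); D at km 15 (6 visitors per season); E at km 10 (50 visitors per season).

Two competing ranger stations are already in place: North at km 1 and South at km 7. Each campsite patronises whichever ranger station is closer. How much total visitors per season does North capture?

The indifferent point is the midpoint (1+7)/2 = 4; campsites left of it (closer to North at 1) go to North, those right go to South.
  A at 0 (w=70) → North
  E at 10 (w=50) → South
  B at 14 (w=4) → South
  D at 15 (w=6) → South
  C at 18 (w=4) → South
North captures 70; South captures 64.

70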